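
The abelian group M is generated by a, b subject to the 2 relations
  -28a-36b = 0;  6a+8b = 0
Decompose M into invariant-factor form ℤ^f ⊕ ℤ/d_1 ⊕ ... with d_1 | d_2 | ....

Answer: M ≅ ℤ/2 ⊕ ℤ/4

Derivation:
rank_ℚ(R)=2; free=2−2=0
SNF(R) diag = [2, 4] → torsion [2, 4]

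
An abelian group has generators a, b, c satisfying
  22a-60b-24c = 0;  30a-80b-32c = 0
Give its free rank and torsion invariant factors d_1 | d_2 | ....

Answer: M ≅ ℤ^1 ⊕ ℤ/2 ⊕ ℤ/4

Derivation:
rank_ℚ(R)=2; free=3−2=1
SNF(R) diag = [2, 4] → torsion [2, 4]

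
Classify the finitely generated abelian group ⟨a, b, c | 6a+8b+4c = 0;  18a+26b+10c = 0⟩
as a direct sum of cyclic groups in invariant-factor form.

Answer: M ≅ ℤ^1 ⊕ ℤ/2 ⊕ ℤ/6

Derivation:
rank_ℚ(R)=2; free=3−2=1
SNF(R) diag = [2, 6] → torsion [2, 6]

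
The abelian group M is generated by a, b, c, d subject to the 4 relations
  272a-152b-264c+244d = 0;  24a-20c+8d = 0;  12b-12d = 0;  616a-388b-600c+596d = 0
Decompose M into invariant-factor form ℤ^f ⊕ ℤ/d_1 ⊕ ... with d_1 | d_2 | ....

rank_ℚ(R)=4; free=4−4=0
SNF(R) diag = [4, 4, 12, 24] → torsion [4, 4, 12, 24]

Answer: M ≅ ℤ/4 ⊕ ℤ/4 ⊕ ℤ/12 ⊕ ℤ/24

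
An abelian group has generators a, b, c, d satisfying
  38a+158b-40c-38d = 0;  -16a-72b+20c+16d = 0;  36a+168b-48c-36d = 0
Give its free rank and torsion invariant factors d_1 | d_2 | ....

rank_ℚ(R)=3; free=4−3=1
SNF(R) diag = [2, 4, 12] → torsion [2, 4, 12]

Answer: M ≅ ℤ^1 ⊕ ℤ/2 ⊕ ℤ/4 ⊕ ℤ/12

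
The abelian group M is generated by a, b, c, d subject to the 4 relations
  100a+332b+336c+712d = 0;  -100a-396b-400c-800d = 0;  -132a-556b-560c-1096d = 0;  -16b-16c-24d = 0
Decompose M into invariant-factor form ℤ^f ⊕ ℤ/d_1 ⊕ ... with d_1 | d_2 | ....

rank_ℚ(R)=4; free=4−4=0
SNF(R) diag = [4, 8, 16, 32] → torsion [4, 8, 16, 32]

Answer: M ≅ ℤ/4 ⊕ ℤ/8 ⊕ ℤ/16 ⊕ ℤ/32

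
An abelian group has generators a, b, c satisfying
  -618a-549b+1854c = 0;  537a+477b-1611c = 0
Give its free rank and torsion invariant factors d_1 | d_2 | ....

Answer: M ≅ ℤ^1 ⊕ ℤ/3 ⊕ ℤ/9

Derivation:
rank_ℚ(R)=2; free=3−2=1
SNF(R) diag = [3, 9] → torsion [3, 9]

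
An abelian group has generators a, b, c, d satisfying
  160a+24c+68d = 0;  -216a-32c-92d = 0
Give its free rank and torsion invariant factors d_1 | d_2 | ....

Answer: M ≅ ℤ^2 ⊕ ℤ/4 ⊕ ℤ/8

Derivation:
rank_ℚ(R)=2; free=4−2=2
SNF(R) diag = [4, 8] → torsion [4, 8]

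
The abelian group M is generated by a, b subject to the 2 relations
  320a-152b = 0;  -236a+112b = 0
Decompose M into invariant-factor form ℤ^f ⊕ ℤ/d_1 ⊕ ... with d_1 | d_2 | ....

rank_ℚ(R)=2; free=2−2=0
SNF(R) diag = [4, 8] → torsion [4, 8]

Answer: M ≅ ℤ/4 ⊕ ℤ/8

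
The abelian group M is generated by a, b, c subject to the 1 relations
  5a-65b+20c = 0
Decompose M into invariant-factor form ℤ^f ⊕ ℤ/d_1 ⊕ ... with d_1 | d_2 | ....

Answer: M ≅ ℤ^2 ⊕ ℤ/5

Derivation:
rank_ℚ(R)=1; free=3−1=2
SNF(R) diag = [5] → torsion [5]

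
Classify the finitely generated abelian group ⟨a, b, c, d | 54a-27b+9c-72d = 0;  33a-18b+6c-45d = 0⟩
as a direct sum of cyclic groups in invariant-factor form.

rank_ℚ(R)=2; free=4−2=2
SNF(R) diag = [3, 9] → torsion [3, 9]

Answer: M ≅ ℤ^2 ⊕ ℤ/3 ⊕ ℤ/9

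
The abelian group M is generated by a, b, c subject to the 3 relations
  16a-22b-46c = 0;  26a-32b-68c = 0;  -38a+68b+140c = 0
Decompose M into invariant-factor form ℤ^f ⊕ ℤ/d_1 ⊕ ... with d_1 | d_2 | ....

Answer: M ≅ ℤ/2 ⊕ ℤ/6 ⊕ ℤ/12

Derivation:
rank_ℚ(R)=3; free=3−3=0
SNF(R) diag = [2, 6, 12] → torsion [2, 6, 12]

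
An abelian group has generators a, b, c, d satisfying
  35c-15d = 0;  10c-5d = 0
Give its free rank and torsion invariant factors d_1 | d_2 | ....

Answer: M ≅ ℤ^2 ⊕ ℤ/5 ⊕ ℤ/5

Derivation:
rank_ℚ(R)=2; free=4−2=2
SNF(R) diag = [5, 5] → torsion [5, 5]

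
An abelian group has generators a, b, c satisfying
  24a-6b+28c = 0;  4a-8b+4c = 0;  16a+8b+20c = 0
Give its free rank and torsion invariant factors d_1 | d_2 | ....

Answer: M ≅ ℤ/2 ⊕ ℤ/4 ⊕ ℤ/4

Derivation:
rank_ℚ(R)=3; free=3−3=0
SNF(R) diag = [2, 4, 4] → torsion [2, 4, 4]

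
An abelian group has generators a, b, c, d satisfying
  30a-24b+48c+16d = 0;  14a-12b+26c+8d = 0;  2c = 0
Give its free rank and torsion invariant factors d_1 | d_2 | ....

Answer: M ≅ ℤ^1 ⊕ ℤ/2 ⊕ ℤ/2 ⊕ ℤ/4

Derivation:
rank_ℚ(R)=3; free=4−3=1
SNF(R) diag = [2, 2, 4] → torsion [2, 2, 4]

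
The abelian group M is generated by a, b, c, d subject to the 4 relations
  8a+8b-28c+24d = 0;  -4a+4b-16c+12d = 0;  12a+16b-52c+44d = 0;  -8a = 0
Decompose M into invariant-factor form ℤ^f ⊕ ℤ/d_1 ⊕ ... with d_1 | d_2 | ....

Answer: M ≅ ℤ/4 ⊕ ℤ/4 ⊕ ℤ/4 ⊕ ℤ/8

Derivation:
rank_ℚ(R)=4; free=4−4=0
SNF(R) diag = [4, 4, 4, 8] → torsion [4, 4, 4, 8]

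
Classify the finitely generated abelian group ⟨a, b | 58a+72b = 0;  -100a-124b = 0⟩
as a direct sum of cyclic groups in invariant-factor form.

Answer: M ≅ ℤ/2 ⊕ ℤ/4

Derivation:
rank_ℚ(R)=2; free=2−2=0
SNF(R) diag = [2, 4] → torsion [2, 4]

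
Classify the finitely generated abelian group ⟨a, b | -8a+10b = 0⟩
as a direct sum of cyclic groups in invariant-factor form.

rank_ℚ(R)=1; free=2−1=1
SNF(R) diag = [2] → torsion [2]

Answer: M ≅ ℤ^1 ⊕ ℤ/2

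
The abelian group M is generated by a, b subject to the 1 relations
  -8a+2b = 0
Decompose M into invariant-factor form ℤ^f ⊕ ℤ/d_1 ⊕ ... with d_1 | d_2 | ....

Answer: M ≅ ℤ^1 ⊕ ℤ/2

Derivation:
rank_ℚ(R)=1; free=2−1=1
SNF(R) diag = [2] → torsion [2]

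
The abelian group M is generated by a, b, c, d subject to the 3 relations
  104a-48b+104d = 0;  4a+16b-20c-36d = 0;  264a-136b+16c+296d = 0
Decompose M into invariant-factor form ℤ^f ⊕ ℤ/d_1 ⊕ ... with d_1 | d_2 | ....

Answer: M ≅ ℤ^1 ⊕ ℤ/4 ⊕ ℤ/8 ⊕ ℤ/8

Derivation:
rank_ℚ(R)=3; free=4−3=1
SNF(R) diag = [4, 8, 8] → torsion [4, 8, 8]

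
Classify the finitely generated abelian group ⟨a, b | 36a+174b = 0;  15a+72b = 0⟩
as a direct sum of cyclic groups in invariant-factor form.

rank_ℚ(R)=2; free=2−2=0
SNF(R) diag = [3, 6] → torsion [3, 6]

Answer: M ≅ ℤ/3 ⊕ ℤ/6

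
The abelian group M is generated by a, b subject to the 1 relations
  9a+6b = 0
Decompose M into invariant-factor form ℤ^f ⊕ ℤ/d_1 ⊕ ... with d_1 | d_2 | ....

rank_ℚ(R)=1; free=2−1=1
SNF(R) diag = [3] → torsion [3]

Answer: M ≅ ℤ^1 ⊕ ℤ/3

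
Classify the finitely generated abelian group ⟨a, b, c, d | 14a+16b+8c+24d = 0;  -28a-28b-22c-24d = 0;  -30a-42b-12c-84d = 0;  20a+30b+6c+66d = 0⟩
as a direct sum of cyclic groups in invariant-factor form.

rank_ℚ(R)=4; free=4−4=0
SNF(R) diag = [2, 2, 2, 6] → torsion [2, 2, 2, 6]

Answer: M ≅ ℤ/2 ⊕ ℤ/2 ⊕ ℤ/2 ⊕ ℤ/6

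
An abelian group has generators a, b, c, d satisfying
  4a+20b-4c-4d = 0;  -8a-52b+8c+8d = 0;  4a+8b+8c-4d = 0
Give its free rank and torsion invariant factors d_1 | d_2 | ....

Answer: M ≅ ℤ^1 ⊕ ℤ/4 ⊕ ℤ/12 ⊕ ℤ/12

Derivation:
rank_ℚ(R)=3; free=4−3=1
SNF(R) diag = [4, 12, 12] → torsion [4, 12, 12]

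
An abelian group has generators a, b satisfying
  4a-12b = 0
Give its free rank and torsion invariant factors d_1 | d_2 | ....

rank_ℚ(R)=1; free=2−1=1
SNF(R) diag = [4] → torsion [4]

Answer: M ≅ ℤ^1 ⊕ ℤ/4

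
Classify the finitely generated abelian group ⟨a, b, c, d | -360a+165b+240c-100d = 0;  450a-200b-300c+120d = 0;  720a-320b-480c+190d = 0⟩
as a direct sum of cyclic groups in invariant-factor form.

Answer: M ≅ ℤ^1 ⊕ ℤ/5 ⊕ ℤ/10 ⊕ ℤ/30

Derivation:
rank_ℚ(R)=3; free=4−3=1
SNF(R) diag = [5, 10, 30] → torsion [5, 10, 30]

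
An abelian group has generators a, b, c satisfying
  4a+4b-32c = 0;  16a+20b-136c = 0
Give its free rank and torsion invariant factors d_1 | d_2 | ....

rank_ℚ(R)=2; free=3−2=1
SNF(R) diag = [4, 4] → torsion [4, 4]

Answer: M ≅ ℤ^1 ⊕ ℤ/4 ⊕ ℤ/4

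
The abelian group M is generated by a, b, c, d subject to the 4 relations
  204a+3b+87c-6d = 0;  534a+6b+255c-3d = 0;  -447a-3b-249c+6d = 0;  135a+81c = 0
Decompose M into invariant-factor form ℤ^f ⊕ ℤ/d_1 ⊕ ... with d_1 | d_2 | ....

rank_ℚ(R)=4; free=4−4=0
SNF(R) diag = [3, 9, 27, 81] → torsion [3, 9, 27, 81]

Answer: M ≅ ℤ/3 ⊕ ℤ/9 ⊕ ℤ/27 ⊕ ℤ/81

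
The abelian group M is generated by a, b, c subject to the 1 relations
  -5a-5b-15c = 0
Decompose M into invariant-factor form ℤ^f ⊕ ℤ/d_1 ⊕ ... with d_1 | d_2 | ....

Answer: M ≅ ℤ^2 ⊕ ℤ/5

Derivation:
rank_ℚ(R)=1; free=3−1=2
SNF(R) diag = [5] → torsion [5]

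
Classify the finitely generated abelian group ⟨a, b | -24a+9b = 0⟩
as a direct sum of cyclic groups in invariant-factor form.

Answer: M ≅ ℤ^1 ⊕ ℤ/3

Derivation:
rank_ℚ(R)=1; free=2−1=1
SNF(R) diag = [3] → torsion [3]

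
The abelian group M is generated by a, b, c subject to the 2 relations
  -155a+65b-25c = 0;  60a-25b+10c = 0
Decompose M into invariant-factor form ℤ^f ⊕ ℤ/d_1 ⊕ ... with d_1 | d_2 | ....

rank_ℚ(R)=2; free=3−2=1
SNF(R) diag = [5, 5] → torsion [5, 5]

Answer: M ≅ ℤ^1 ⊕ ℤ/5 ⊕ ℤ/5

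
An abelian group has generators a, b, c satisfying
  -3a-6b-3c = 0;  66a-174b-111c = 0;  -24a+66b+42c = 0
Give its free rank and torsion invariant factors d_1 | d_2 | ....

rank_ℚ(R)=3; free=3−3=0
SNF(R) diag = [3, 3, 6] → torsion [3, 3, 6]

Answer: M ≅ ℤ/3 ⊕ ℤ/3 ⊕ ℤ/6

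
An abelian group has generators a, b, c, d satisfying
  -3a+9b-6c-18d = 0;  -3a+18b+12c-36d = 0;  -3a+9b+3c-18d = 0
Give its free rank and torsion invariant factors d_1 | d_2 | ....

rank_ℚ(R)=3; free=4−3=1
SNF(R) diag = [3, 9, 9] → torsion [3, 9, 9]

Answer: M ≅ ℤ^1 ⊕ ℤ/3 ⊕ ℤ/9 ⊕ ℤ/9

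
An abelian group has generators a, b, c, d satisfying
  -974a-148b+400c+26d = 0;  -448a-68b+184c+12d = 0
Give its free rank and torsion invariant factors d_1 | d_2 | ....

Answer: M ≅ ℤ^2 ⊕ ℤ/2 ⊕ ℤ/4

Derivation:
rank_ℚ(R)=2; free=4−2=2
SNF(R) diag = [2, 4] → torsion [2, 4]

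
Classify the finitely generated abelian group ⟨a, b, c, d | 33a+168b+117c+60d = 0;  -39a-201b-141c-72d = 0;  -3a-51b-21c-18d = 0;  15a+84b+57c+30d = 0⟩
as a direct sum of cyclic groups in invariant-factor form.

Answer: M ≅ ℤ/3 ⊕ ℤ/3 ⊕ ℤ/6 ⊕ ℤ/6

Derivation:
rank_ℚ(R)=4; free=4−4=0
SNF(R) diag = [3, 3, 6, 6] → torsion [3, 3, 6, 6]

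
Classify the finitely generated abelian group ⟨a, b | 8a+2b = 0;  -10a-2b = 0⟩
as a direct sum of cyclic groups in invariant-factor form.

rank_ℚ(R)=2; free=2−2=0
SNF(R) diag = [2, 2] → torsion [2, 2]

Answer: M ≅ ℤ/2 ⊕ ℤ/2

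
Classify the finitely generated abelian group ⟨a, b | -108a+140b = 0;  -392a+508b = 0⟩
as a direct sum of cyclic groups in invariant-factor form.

rank_ℚ(R)=2; free=2−2=0
SNF(R) diag = [4, 4] → torsion [4, 4]

Answer: M ≅ ℤ/4 ⊕ ℤ/4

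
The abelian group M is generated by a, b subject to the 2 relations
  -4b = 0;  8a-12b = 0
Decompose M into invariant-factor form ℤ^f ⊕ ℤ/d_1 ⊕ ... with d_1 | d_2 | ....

Answer: M ≅ ℤ/4 ⊕ ℤ/8

Derivation:
rank_ℚ(R)=2; free=2−2=0
SNF(R) diag = [4, 8] → torsion [4, 8]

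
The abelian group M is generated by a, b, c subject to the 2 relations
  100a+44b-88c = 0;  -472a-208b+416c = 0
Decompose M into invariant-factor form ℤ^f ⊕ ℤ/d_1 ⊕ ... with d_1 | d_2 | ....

Answer: M ≅ ℤ^1 ⊕ ℤ/4 ⊕ ℤ/8

Derivation:
rank_ℚ(R)=2; free=3−2=1
SNF(R) diag = [4, 8] → torsion [4, 8]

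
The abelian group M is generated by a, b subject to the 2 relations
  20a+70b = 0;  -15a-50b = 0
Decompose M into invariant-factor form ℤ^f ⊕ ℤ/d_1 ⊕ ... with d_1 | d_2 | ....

Answer: M ≅ ℤ/5 ⊕ ℤ/10

Derivation:
rank_ℚ(R)=2; free=2−2=0
SNF(R) diag = [5, 10] → torsion [5, 10]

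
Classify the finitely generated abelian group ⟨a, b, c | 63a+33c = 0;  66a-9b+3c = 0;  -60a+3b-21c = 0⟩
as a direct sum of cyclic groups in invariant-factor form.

rank_ℚ(R)=3; free=3−3=0
SNF(R) diag = [3, 3, 6] → torsion [3, 3, 6]

Answer: M ≅ ℤ/3 ⊕ ℤ/3 ⊕ ℤ/6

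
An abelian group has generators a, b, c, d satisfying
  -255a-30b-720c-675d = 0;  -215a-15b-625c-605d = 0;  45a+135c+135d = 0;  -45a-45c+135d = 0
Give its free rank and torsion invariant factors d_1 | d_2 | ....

Answer: M ≅ ℤ/5 ⊕ ℤ/15 ⊕ ℤ/45 ⊕ ℤ/90

Derivation:
rank_ℚ(R)=4; free=4−4=0
SNF(R) diag = [5, 15, 45, 90] → torsion [5, 15, 45, 90]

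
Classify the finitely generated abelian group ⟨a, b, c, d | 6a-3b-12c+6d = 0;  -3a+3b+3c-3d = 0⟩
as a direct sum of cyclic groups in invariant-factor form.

Answer: M ≅ ℤ^2 ⊕ ℤ/3 ⊕ ℤ/3

Derivation:
rank_ℚ(R)=2; free=4−2=2
SNF(R) diag = [3, 3] → torsion [3, 3]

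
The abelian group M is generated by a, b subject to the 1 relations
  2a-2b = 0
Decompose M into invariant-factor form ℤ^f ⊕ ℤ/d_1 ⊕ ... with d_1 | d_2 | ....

Answer: M ≅ ℤ^1 ⊕ ℤ/2

Derivation:
rank_ℚ(R)=1; free=2−1=1
SNF(R) diag = [2] → torsion [2]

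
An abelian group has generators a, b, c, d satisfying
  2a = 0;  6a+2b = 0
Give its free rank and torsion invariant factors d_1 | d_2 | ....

Answer: M ≅ ℤ^2 ⊕ ℤ/2 ⊕ ℤ/2

Derivation:
rank_ℚ(R)=2; free=4−2=2
SNF(R) diag = [2, 2] → torsion [2, 2]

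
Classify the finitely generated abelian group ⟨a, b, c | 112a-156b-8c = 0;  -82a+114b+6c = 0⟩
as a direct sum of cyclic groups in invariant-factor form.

rank_ℚ(R)=2; free=3−2=1
SNF(R) diag = [2, 4] → torsion [2, 4]

Answer: M ≅ ℤ^1 ⊕ ℤ/2 ⊕ ℤ/4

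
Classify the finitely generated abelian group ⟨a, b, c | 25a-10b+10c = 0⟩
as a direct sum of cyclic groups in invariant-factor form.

rank_ℚ(R)=1; free=3−1=2
SNF(R) diag = [5] → torsion [5]

Answer: M ≅ ℤ^2 ⊕ ℤ/5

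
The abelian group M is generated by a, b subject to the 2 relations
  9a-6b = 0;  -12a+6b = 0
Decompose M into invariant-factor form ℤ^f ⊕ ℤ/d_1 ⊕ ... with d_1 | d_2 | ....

rank_ℚ(R)=2; free=2−2=0
SNF(R) diag = [3, 6] → torsion [3, 6]

Answer: M ≅ ℤ/3 ⊕ ℤ/6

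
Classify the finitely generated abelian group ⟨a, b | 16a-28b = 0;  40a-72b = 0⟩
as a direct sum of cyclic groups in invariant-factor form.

Answer: M ≅ ℤ/4 ⊕ ℤ/8

Derivation:
rank_ℚ(R)=2; free=2−2=0
SNF(R) diag = [4, 8] → torsion [4, 8]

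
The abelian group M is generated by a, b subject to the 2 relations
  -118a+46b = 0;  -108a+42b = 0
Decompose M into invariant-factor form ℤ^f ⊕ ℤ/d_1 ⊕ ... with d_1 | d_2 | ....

Answer: M ≅ ℤ/2 ⊕ ℤ/6

Derivation:
rank_ℚ(R)=2; free=2−2=0
SNF(R) diag = [2, 6] → torsion [2, 6]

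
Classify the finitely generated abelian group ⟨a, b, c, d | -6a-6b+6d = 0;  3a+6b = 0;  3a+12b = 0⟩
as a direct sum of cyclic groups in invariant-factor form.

rank_ℚ(R)=3; free=4−3=1
SNF(R) diag = [3, 6, 6] → torsion [3, 6, 6]

Answer: M ≅ ℤ^1 ⊕ ℤ/3 ⊕ ℤ/6 ⊕ ℤ/6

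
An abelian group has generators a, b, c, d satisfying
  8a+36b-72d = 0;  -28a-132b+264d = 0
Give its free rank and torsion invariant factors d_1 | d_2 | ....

Answer: M ≅ ℤ^2 ⊕ ℤ/4 ⊕ ℤ/12

Derivation:
rank_ℚ(R)=2; free=4−2=2
SNF(R) diag = [4, 12] → torsion [4, 12]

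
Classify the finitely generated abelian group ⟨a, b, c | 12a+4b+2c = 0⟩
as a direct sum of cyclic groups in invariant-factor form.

Answer: M ≅ ℤ^2 ⊕ ℤ/2

Derivation:
rank_ℚ(R)=1; free=3−1=2
SNF(R) diag = [2] → torsion [2]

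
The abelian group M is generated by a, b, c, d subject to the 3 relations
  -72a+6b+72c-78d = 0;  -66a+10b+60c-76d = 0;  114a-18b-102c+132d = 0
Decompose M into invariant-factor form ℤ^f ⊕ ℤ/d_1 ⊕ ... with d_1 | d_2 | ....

rank_ℚ(R)=3; free=4−3=1
SNF(R) diag = [2, 6, 18] → torsion [2, 6, 18]

Answer: M ≅ ℤ^1 ⊕ ℤ/2 ⊕ ℤ/6 ⊕ ℤ/18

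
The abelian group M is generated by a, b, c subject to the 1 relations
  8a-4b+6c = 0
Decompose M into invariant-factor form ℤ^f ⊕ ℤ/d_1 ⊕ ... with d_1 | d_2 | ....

Answer: M ≅ ℤ^2 ⊕ ℤ/2

Derivation:
rank_ℚ(R)=1; free=3−1=2
SNF(R) diag = [2] → torsion [2]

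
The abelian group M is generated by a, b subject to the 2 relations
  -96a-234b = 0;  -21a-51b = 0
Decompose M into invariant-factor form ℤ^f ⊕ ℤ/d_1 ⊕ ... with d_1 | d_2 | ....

Answer: M ≅ ℤ/3 ⊕ ℤ/6

Derivation:
rank_ℚ(R)=2; free=2−2=0
SNF(R) diag = [3, 6] → torsion [3, 6]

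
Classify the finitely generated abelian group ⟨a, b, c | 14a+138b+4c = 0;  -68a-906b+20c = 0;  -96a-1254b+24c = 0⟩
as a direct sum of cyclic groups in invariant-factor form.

rank_ℚ(R)=3; free=3−3=0
SNF(R) diag = [2, 6, 12] → torsion [2, 6, 12]

Answer: M ≅ ℤ/2 ⊕ ℤ/6 ⊕ ℤ/12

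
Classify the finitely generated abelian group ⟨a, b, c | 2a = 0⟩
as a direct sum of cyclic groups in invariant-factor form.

Answer: M ≅ ℤ^2 ⊕ ℤ/2

Derivation:
rank_ℚ(R)=1; free=3−1=2
SNF(R) diag = [2] → torsion [2]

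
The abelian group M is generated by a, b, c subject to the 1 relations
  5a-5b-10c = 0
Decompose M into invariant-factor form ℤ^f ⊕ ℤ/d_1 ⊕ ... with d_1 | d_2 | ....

Answer: M ≅ ℤ^2 ⊕ ℤ/5

Derivation:
rank_ℚ(R)=1; free=3−1=2
SNF(R) diag = [5] → torsion [5]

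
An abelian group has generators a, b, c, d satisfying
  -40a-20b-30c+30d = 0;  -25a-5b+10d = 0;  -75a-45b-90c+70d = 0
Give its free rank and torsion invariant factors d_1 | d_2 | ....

Answer: M ≅ ℤ^1 ⊕ ℤ/5 ⊕ ℤ/10 ⊕ ℤ/30

Derivation:
rank_ℚ(R)=3; free=4−3=1
SNF(R) diag = [5, 10, 30] → torsion [5, 10, 30]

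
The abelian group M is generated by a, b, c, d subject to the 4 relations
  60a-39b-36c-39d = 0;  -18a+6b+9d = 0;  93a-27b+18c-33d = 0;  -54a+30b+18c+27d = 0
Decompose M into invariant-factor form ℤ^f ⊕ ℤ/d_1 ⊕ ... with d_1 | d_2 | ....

Answer: M ≅ ℤ/3 ⊕ ℤ/3 ⊕ ℤ/9 ⊕ ℤ/18

Derivation:
rank_ℚ(R)=4; free=4−4=0
SNF(R) diag = [3, 3, 9, 18] → torsion [3, 3, 9, 18]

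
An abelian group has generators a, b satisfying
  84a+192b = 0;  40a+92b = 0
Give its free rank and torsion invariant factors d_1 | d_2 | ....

Answer: M ≅ ℤ/4 ⊕ ℤ/12

Derivation:
rank_ℚ(R)=2; free=2−2=0
SNF(R) diag = [4, 12] → torsion [4, 12]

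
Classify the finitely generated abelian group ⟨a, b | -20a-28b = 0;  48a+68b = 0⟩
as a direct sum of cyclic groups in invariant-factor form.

Answer: M ≅ ℤ/4 ⊕ ℤ/4

Derivation:
rank_ℚ(R)=2; free=2−2=0
SNF(R) diag = [4, 4] → torsion [4, 4]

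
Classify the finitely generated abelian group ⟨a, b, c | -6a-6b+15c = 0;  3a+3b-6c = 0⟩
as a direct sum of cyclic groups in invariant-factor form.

Answer: M ≅ ℤ^1 ⊕ ℤ/3 ⊕ ℤ/3

Derivation:
rank_ℚ(R)=2; free=3−2=1
SNF(R) diag = [3, 3] → torsion [3, 3]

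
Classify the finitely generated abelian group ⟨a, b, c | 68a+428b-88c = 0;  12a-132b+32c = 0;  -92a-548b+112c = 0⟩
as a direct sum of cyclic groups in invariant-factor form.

rank_ℚ(R)=3; free=3−3=0
SNF(R) diag = [4, 8, 24] → torsion [4, 8, 24]

Answer: M ≅ ℤ/4 ⊕ ℤ/8 ⊕ ℤ/24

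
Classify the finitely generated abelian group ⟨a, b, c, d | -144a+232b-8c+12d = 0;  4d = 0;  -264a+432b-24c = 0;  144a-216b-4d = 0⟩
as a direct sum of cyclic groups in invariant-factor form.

rank_ℚ(R)=4; free=4−4=0
SNF(R) diag = [4, 8, 24, 72] → torsion [4, 8, 24, 72]

Answer: M ≅ ℤ/4 ⊕ ℤ/8 ⊕ ℤ/24 ⊕ ℤ/72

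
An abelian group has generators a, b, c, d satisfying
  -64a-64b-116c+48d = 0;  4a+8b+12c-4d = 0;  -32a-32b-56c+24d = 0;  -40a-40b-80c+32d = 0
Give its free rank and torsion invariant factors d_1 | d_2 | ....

rank_ℚ(R)=4; free=4−4=0
SNF(R) diag = [4, 4, 8, 8] → torsion [4, 4, 8, 8]

Answer: M ≅ ℤ/4 ⊕ ℤ/4 ⊕ ℤ/8 ⊕ ℤ/8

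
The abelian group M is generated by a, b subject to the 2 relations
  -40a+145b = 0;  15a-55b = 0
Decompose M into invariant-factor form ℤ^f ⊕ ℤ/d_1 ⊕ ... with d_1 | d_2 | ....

rank_ℚ(R)=2; free=2−2=0
SNF(R) diag = [5, 5] → torsion [5, 5]

Answer: M ≅ ℤ/5 ⊕ ℤ/5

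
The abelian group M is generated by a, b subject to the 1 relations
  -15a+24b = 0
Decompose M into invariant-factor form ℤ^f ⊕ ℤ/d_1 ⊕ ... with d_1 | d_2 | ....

Answer: M ≅ ℤ^1 ⊕ ℤ/3

Derivation:
rank_ℚ(R)=1; free=2−1=1
SNF(R) diag = [3] → torsion [3]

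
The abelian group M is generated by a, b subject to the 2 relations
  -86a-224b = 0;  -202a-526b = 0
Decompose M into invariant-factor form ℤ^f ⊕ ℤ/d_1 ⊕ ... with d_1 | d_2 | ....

rank_ℚ(R)=2; free=2−2=0
SNF(R) diag = [2, 6] → torsion [2, 6]

Answer: M ≅ ℤ/2 ⊕ ℤ/6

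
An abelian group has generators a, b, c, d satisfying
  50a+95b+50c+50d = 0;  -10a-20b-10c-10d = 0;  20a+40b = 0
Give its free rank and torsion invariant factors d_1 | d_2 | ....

rank_ℚ(R)=3; free=4−3=1
SNF(R) diag = [5, 10, 20] → torsion [5, 10, 20]

Answer: M ≅ ℤ^1 ⊕ ℤ/5 ⊕ ℤ/10 ⊕ ℤ/20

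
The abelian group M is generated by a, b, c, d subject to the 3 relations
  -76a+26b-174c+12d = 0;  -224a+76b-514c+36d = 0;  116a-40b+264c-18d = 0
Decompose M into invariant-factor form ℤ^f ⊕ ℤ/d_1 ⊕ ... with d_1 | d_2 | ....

Answer: M ≅ ℤ^1 ⊕ ℤ/2 ⊕ ℤ/2 ⊕ ℤ/6

Derivation:
rank_ℚ(R)=3; free=4−3=1
SNF(R) diag = [2, 2, 6] → torsion [2, 2, 6]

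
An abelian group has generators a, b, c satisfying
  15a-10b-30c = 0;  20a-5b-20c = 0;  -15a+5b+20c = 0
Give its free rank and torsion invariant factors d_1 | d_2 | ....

rank_ℚ(R)=3; free=3−3=0
SNF(R) diag = [5, 5, 10] → torsion [5, 5, 10]

Answer: M ≅ ℤ/5 ⊕ ℤ/5 ⊕ ℤ/10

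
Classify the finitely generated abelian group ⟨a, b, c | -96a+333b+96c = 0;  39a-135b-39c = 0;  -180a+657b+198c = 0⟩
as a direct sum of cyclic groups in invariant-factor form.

Answer: M ≅ ℤ/3 ⊕ ℤ/9 ⊕ ℤ/18

Derivation:
rank_ℚ(R)=3; free=3−3=0
SNF(R) diag = [3, 9, 18] → torsion [3, 9, 18]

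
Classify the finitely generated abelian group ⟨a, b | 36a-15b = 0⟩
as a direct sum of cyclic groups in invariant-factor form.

Answer: M ≅ ℤ^1 ⊕ ℤ/3

Derivation:
rank_ℚ(R)=1; free=2−1=1
SNF(R) diag = [3] → torsion [3]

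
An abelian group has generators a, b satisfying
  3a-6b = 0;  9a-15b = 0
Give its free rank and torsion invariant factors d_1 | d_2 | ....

Answer: M ≅ ℤ/3 ⊕ ℤ/3

Derivation:
rank_ℚ(R)=2; free=2−2=0
SNF(R) diag = [3, 3] → torsion [3, 3]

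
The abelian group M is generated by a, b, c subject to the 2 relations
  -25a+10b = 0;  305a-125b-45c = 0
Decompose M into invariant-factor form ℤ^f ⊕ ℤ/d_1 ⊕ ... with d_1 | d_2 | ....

Answer: M ≅ ℤ^1 ⊕ ℤ/5 ⊕ ℤ/15

Derivation:
rank_ℚ(R)=2; free=3−2=1
SNF(R) diag = [5, 15] → torsion [5, 15]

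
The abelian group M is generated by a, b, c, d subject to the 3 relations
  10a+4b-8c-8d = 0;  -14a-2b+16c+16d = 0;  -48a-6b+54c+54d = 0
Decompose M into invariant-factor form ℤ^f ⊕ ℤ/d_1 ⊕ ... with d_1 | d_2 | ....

rank_ℚ(R)=3; free=4−3=1
SNF(R) diag = [2, 6, 6] → torsion [2, 6, 6]

Answer: M ≅ ℤ^1 ⊕ ℤ/2 ⊕ ℤ/6 ⊕ ℤ/6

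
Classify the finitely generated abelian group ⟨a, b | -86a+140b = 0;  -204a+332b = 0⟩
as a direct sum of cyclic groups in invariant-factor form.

rank_ℚ(R)=2; free=2−2=0
SNF(R) diag = [2, 4] → torsion [2, 4]

Answer: M ≅ ℤ/2 ⊕ ℤ/4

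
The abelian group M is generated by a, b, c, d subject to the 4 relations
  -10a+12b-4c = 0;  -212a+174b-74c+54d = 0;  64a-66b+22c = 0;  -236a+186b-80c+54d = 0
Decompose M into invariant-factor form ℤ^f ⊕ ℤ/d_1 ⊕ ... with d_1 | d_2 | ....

rank_ℚ(R)=4; free=4−4=0
SNF(R) diag = [2, 6, 18, 54] → torsion [2, 6, 18, 54]

Answer: M ≅ ℤ/2 ⊕ ℤ/6 ⊕ ℤ/18 ⊕ ℤ/54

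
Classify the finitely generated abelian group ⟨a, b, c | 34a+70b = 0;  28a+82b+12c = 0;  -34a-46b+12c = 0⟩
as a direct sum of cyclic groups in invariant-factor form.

Answer: M ≅ ℤ/2 ⊕ ℤ/6 ⊕ ℤ/12

Derivation:
rank_ℚ(R)=3; free=3−3=0
SNF(R) diag = [2, 6, 12] → torsion [2, 6, 12]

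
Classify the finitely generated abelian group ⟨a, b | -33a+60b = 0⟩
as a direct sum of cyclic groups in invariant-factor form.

rank_ℚ(R)=1; free=2−1=1
SNF(R) diag = [3] → torsion [3]

Answer: M ≅ ℤ^1 ⊕ ℤ/3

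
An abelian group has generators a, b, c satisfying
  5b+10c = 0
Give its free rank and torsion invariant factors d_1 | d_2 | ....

rank_ℚ(R)=1; free=3−1=2
SNF(R) diag = [5] → torsion [5]

Answer: M ≅ ℤ^2 ⊕ ℤ/5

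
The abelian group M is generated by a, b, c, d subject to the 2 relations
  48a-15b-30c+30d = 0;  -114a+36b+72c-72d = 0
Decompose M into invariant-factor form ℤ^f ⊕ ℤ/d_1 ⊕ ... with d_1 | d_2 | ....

rank_ℚ(R)=2; free=4−2=2
SNF(R) diag = [3, 6] → torsion [3, 6]

Answer: M ≅ ℤ^2 ⊕ ℤ/3 ⊕ ℤ/6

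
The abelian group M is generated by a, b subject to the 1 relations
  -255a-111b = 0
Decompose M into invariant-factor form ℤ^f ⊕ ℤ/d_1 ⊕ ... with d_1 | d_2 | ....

rank_ℚ(R)=1; free=2−1=1
SNF(R) diag = [3] → torsion [3]

Answer: M ≅ ℤ^1 ⊕ ℤ/3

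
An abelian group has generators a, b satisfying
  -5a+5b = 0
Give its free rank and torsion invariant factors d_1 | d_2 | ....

rank_ℚ(R)=1; free=2−1=1
SNF(R) diag = [5] → torsion [5]

Answer: M ≅ ℤ^1 ⊕ ℤ/5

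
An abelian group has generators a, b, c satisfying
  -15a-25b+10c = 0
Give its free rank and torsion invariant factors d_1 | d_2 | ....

Answer: M ≅ ℤ^2 ⊕ ℤ/5

Derivation:
rank_ℚ(R)=1; free=3−1=2
SNF(R) diag = [5] → torsion [5]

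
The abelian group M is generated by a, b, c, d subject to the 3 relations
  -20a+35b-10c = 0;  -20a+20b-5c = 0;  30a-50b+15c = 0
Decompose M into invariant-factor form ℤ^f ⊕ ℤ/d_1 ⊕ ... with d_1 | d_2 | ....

Answer: M ≅ ℤ^1 ⊕ ℤ/5 ⊕ ℤ/5 ⊕ ℤ/10

Derivation:
rank_ℚ(R)=3; free=4−3=1
SNF(R) diag = [5, 5, 10] → torsion [5, 5, 10]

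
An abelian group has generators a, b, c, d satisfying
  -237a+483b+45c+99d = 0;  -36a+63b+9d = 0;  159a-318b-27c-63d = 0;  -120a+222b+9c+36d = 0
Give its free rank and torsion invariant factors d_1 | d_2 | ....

Answer: M ≅ ℤ/3 ⊕ ℤ/9 ⊕ ℤ/9 ⊕ ℤ/9

Derivation:
rank_ℚ(R)=4; free=4−4=0
SNF(R) diag = [3, 9, 9, 9] → torsion [3, 9, 9, 9]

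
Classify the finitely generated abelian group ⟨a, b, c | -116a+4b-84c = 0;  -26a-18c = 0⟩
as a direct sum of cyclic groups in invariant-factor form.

Answer: M ≅ ℤ^1 ⊕ ℤ/2 ⊕ ℤ/4

Derivation:
rank_ℚ(R)=2; free=3−2=1
SNF(R) diag = [2, 4] → torsion [2, 4]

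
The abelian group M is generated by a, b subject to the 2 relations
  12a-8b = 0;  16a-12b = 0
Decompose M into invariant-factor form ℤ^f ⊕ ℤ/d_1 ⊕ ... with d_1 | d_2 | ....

rank_ℚ(R)=2; free=2−2=0
SNF(R) diag = [4, 4] → torsion [4, 4]

Answer: M ≅ ℤ/4 ⊕ ℤ/4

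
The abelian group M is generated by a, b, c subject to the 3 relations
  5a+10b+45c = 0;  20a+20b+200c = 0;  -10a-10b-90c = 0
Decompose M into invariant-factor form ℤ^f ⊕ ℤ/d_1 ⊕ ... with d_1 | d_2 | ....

Answer: M ≅ ℤ/5 ⊕ ℤ/10 ⊕ ℤ/20

Derivation:
rank_ℚ(R)=3; free=3−3=0
SNF(R) diag = [5, 10, 20] → torsion [5, 10, 20]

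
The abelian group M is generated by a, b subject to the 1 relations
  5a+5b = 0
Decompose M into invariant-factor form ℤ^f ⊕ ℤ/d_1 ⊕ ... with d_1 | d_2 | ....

Answer: M ≅ ℤ^1 ⊕ ℤ/5

Derivation:
rank_ℚ(R)=1; free=2−1=1
SNF(R) diag = [5] → torsion [5]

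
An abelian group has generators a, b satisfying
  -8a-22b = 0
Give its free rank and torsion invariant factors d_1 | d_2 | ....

rank_ℚ(R)=1; free=2−1=1
SNF(R) diag = [2] → torsion [2]

Answer: M ≅ ℤ^1 ⊕ ℤ/2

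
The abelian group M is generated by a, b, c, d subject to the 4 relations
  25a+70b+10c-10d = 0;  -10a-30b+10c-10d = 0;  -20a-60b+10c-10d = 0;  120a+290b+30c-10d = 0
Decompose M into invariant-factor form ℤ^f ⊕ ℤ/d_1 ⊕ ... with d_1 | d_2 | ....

rank_ℚ(R)=4; free=4−4=0
SNF(R) diag = [5, 10, 10, 20] → torsion [5, 10, 10, 20]

Answer: M ≅ ℤ/5 ⊕ ℤ/10 ⊕ ℤ/10 ⊕ ℤ/20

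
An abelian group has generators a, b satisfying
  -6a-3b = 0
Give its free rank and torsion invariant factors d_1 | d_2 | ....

rank_ℚ(R)=1; free=2−1=1
SNF(R) diag = [3] → torsion [3]

Answer: M ≅ ℤ^1 ⊕ ℤ/3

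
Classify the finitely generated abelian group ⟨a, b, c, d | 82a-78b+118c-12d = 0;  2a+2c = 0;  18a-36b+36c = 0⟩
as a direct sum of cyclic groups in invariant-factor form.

Answer: M ≅ ℤ^1 ⊕ ℤ/2 ⊕ ℤ/6 ⊕ ℤ/18

Derivation:
rank_ℚ(R)=3; free=4−3=1
SNF(R) diag = [2, 6, 18] → torsion [2, 6, 18]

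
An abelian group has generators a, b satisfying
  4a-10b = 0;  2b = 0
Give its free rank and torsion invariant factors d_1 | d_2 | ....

rank_ℚ(R)=2; free=2−2=0
SNF(R) diag = [2, 4] → torsion [2, 4]

Answer: M ≅ ℤ/2 ⊕ ℤ/4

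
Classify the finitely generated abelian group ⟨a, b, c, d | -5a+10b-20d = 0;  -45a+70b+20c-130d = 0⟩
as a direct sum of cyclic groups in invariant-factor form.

Answer: M ≅ ℤ^2 ⊕ ℤ/5 ⊕ ℤ/10

Derivation:
rank_ℚ(R)=2; free=4−2=2
SNF(R) diag = [5, 10] → torsion [5, 10]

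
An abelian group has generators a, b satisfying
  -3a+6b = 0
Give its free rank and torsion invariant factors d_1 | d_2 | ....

Answer: M ≅ ℤ^1 ⊕ ℤ/3

Derivation:
rank_ℚ(R)=1; free=2−1=1
SNF(R) diag = [3] → torsion [3]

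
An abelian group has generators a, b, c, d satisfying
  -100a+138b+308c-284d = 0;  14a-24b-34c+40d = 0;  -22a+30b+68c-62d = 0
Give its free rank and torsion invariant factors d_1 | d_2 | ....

Answer: M ≅ ℤ^1 ⊕ ℤ/2 ⊕ ℤ/6 ⊕ ℤ/18

Derivation:
rank_ℚ(R)=3; free=4−3=1
SNF(R) diag = [2, 6, 18] → torsion [2, 6, 18]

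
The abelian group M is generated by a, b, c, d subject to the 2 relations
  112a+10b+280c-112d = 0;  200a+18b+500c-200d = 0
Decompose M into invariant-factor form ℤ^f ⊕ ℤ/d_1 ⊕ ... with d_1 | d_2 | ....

rank_ℚ(R)=2; free=4−2=2
SNF(R) diag = [2, 4] → torsion [2, 4]

Answer: M ≅ ℤ^2 ⊕ ℤ/2 ⊕ ℤ/4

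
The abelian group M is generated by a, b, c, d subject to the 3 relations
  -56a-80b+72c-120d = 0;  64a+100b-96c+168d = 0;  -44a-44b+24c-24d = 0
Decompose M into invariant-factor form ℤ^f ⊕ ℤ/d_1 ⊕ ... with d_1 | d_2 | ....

Answer: M ≅ ℤ^1 ⊕ ℤ/4 ⊕ ℤ/12 ⊕ ℤ/24

Derivation:
rank_ℚ(R)=3; free=4−3=1
SNF(R) diag = [4, 12, 24] → torsion [4, 12, 24]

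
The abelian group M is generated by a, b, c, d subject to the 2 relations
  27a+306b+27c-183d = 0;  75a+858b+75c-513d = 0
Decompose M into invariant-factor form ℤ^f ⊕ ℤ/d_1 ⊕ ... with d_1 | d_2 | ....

rank_ℚ(R)=2; free=4−2=2
SNF(R) diag = [3, 6] → torsion [3, 6]

Answer: M ≅ ℤ^2 ⊕ ℤ/3 ⊕ ℤ/6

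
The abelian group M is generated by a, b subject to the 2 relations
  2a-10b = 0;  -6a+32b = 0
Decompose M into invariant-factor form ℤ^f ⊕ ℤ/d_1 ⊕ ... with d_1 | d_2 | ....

Answer: M ≅ ℤ/2 ⊕ ℤ/2

Derivation:
rank_ℚ(R)=2; free=2−2=0
SNF(R) diag = [2, 2] → torsion [2, 2]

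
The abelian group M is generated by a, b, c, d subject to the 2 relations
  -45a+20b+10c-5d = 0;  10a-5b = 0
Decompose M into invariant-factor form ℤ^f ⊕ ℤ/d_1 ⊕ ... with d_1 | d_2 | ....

rank_ℚ(R)=2; free=4−2=2
SNF(R) diag = [5, 5] → torsion [5, 5]

Answer: M ≅ ℤ^2 ⊕ ℤ/5 ⊕ ℤ/5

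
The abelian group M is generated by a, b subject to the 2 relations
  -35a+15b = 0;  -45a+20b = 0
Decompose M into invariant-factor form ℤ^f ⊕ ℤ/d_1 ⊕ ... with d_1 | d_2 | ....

Answer: M ≅ ℤ/5 ⊕ ℤ/5

Derivation:
rank_ℚ(R)=2; free=2−2=0
SNF(R) diag = [5, 5] → torsion [5, 5]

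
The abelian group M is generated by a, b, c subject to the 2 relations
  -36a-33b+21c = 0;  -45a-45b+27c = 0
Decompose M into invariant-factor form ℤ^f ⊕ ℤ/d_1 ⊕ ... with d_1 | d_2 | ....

Answer: M ≅ ℤ^1 ⊕ ℤ/3 ⊕ ℤ/9

Derivation:
rank_ℚ(R)=2; free=3−2=1
SNF(R) diag = [3, 9] → torsion [3, 9]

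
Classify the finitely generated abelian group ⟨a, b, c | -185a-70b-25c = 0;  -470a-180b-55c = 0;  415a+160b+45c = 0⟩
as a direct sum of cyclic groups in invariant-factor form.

Answer: M ≅ ℤ/5 ⊕ ℤ/5 ⊕ ℤ/10

Derivation:
rank_ℚ(R)=3; free=3−3=0
SNF(R) diag = [5, 5, 10] → torsion [5, 5, 10]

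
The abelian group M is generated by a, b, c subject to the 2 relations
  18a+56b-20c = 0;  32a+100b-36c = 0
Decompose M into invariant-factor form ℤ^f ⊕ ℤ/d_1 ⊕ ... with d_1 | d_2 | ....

Answer: M ≅ ℤ^1 ⊕ ℤ/2 ⊕ ℤ/4

Derivation:
rank_ℚ(R)=2; free=3−2=1
SNF(R) diag = [2, 4] → torsion [2, 4]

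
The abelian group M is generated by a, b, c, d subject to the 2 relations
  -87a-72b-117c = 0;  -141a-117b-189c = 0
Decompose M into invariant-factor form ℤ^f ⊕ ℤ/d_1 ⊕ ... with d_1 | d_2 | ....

Answer: M ≅ ℤ^2 ⊕ ℤ/3 ⊕ ℤ/9

Derivation:
rank_ℚ(R)=2; free=4−2=2
SNF(R) diag = [3, 9] → torsion [3, 9]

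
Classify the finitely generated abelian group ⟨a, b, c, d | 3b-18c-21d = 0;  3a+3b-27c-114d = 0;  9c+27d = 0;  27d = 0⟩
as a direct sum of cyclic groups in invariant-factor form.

Answer: M ≅ ℤ/3 ⊕ ℤ/3 ⊕ ℤ/9 ⊕ ℤ/27

Derivation:
rank_ℚ(R)=4; free=4−4=0
SNF(R) diag = [3, 3, 9, 27] → torsion [3, 3, 9, 27]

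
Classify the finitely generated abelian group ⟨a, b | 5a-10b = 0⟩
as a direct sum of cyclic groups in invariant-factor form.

Answer: M ≅ ℤ^1 ⊕ ℤ/5

Derivation:
rank_ℚ(R)=1; free=2−1=1
SNF(R) diag = [5] → torsion [5]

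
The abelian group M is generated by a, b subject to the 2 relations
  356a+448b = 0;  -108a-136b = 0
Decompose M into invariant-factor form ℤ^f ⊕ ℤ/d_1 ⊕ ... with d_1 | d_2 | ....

rank_ℚ(R)=2; free=2−2=0
SNF(R) diag = [4, 8] → torsion [4, 8]

Answer: M ≅ ℤ/4 ⊕ ℤ/8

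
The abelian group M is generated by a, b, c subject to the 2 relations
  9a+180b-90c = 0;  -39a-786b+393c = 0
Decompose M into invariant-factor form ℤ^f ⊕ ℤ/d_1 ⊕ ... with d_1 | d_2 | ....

Answer: M ≅ ℤ^1 ⊕ ℤ/3 ⊕ ℤ/9

Derivation:
rank_ℚ(R)=2; free=3−2=1
SNF(R) diag = [3, 9] → torsion [3, 9]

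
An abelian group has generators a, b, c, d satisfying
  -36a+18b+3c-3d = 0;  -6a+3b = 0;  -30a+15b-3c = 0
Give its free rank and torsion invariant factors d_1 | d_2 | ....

Answer: M ≅ ℤ^1 ⊕ ℤ/3 ⊕ ℤ/3 ⊕ ℤ/3

Derivation:
rank_ℚ(R)=3; free=4−3=1
SNF(R) diag = [3, 3, 3] → torsion [3, 3, 3]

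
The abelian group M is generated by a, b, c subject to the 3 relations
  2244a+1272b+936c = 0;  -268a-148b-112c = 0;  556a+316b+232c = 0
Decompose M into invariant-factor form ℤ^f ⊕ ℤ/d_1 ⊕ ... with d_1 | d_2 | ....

Answer: M ≅ ℤ/4 ⊕ ℤ/12 ⊕ ℤ/24

Derivation:
rank_ℚ(R)=3; free=3−3=0
SNF(R) diag = [4, 12, 24] → torsion [4, 12, 24]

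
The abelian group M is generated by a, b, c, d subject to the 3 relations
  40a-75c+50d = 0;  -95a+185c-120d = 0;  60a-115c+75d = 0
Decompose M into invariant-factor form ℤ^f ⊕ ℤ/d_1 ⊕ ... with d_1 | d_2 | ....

rank_ℚ(R)=3; free=4−3=1
SNF(R) diag = [5, 5, 5] → torsion [5, 5, 5]

Answer: M ≅ ℤ^1 ⊕ ℤ/5 ⊕ ℤ/5 ⊕ ℤ/5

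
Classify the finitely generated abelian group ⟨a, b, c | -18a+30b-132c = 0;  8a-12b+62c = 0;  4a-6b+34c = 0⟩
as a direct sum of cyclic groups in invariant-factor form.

Answer: M ≅ ℤ/2 ⊕ ℤ/6 ⊕ ℤ/6

Derivation:
rank_ℚ(R)=3; free=3−3=0
SNF(R) diag = [2, 6, 6] → torsion [2, 6, 6]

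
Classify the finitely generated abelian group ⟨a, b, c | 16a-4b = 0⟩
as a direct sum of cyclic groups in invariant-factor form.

rank_ℚ(R)=1; free=3−1=2
SNF(R) diag = [4] → torsion [4]

Answer: M ≅ ℤ^2 ⊕ ℤ/4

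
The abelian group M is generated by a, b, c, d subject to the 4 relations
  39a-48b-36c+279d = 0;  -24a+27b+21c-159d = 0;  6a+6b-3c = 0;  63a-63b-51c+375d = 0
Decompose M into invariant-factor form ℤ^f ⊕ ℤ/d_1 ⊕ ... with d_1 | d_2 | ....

Answer: M ≅ ℤ/3 ⊕ ℤ/3 ⊕ ℤ/3 ⊕ ℤ/9

Derivation:
rank_ℚ(R)=4; free=4−4=0
SNF(R) diag = [3, 3, 3, 9] → torsion [3, 3, 3, 9]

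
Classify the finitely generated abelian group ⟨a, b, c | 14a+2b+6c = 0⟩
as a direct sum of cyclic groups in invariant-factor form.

rank_ℚ(R)=1; free=3−1=2
SNF(R) diag = [2] → torsion [2]

Answer: M ≅ ℤ^2 ⊕ ℤ/2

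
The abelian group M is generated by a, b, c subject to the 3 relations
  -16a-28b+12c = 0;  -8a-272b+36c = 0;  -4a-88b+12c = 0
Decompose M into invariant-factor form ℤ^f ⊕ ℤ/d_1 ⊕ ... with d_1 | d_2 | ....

rank_ℚ(R)=3; free=3−3=0
SNF(R) diag = [4, 12, 36] → torsion [4, 12, 36]

Answer: M ≅ ℤ/4 ⊕ ℤ/12 ⊕ ℤ/36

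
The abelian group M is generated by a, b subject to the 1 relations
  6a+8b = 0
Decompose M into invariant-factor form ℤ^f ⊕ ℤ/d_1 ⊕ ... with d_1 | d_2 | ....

rank_ℚ(R)=1; free=2−1=1
SNF(R) diag = [2] → torsion [2]

Answer: M ≅ ℤ^1 ⊕ ℤ/2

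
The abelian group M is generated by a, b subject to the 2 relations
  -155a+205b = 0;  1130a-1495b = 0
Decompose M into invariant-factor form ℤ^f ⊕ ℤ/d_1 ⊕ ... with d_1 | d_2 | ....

rank_ℚ(R)=2; free=2−2=0
SNF(R) diag = [5, 15] → torsion [5, 15]

Answer: M ≅ ℤ/5 ⊕ ℤ/15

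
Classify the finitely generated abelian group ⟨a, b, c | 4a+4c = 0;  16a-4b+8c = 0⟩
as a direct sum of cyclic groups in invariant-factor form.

rank_ℚ(R)=2; free=3−2=1
SNF(R) diag = [4, 4] → torsion [4, 4]

Answer: M ≅ ℤ^1 ⊕ ℤ/4 ⊕ ℤ/4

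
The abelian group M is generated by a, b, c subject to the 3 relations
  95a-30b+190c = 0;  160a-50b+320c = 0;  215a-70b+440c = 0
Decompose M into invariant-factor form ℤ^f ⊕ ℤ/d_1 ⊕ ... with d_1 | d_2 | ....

rank_ℚ(R)=3; free=3−3=0
SNF(R) diag = [5, 10, 10] → torsion [5, 10, 10]

Answer: M ≅ ℤ/5 ⊕ ℤ/10 ⊕ ℤ/10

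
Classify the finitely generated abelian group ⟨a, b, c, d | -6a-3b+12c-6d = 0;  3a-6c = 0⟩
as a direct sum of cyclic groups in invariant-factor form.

Answer: M ≅ ℤ^2 ⊕ ℤ/3 ⊕ ℤ/3

Derivation:
rank_ℚ(R)=2; free=4−2=2
SNF(R) diag = [3, 3] → torsion [3, 3]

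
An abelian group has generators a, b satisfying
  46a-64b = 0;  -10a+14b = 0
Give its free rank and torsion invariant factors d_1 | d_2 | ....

rank_ℚ(R)=2; free=2−2=0
SNF(R) diag = [2, 2] → torsion [2, 2]

Answer: M ≅ ℤ/2 ⊕ ℤ/2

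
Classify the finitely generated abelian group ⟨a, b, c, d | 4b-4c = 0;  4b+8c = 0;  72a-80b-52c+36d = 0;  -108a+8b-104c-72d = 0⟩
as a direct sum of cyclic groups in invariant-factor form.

rank_ℚ(R)=4; free=4−4=0
SNF(R) diag = [4, 12, 36, 36] → torsion [4, 12, 36, 36]

Answer: M ≅ ℤ/4 ⊕ ℤ/12 ⊕ ℤ/36 ⊕ ℤ/36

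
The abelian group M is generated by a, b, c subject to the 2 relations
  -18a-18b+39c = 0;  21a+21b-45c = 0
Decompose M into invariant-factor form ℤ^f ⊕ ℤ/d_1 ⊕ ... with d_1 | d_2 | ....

Answer: M ≅ ℤ^1 ⊕ ℤ/3 ⊕ ℤ/3

Derivation:
rank_ℚ(R)=2; free=3−2=1
SNF(R) diag = [3, 3] → torsion [3, 3]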